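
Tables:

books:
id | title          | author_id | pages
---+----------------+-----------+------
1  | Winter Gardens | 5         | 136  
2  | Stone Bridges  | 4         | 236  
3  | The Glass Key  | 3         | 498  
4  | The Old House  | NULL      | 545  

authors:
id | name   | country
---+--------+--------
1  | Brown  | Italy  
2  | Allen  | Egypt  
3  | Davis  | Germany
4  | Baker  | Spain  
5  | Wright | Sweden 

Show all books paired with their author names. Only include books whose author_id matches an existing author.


INNER JOIN keeps only books rows whose author_id matches an id in authors. Walk through each book:
  - book 1 (Winter Gardens): author_id=5 -> matches Wright
  - book 2 (Stone Bridges): author_id=4 -> matches Baker
  - book 3 (The Glass Key): author_id=3 -> matches Davis
  - book 4 (The Old House): author_id=NULL, no match -> dropped
So 1 of 4 rows is dropped.

SQL:
SELECT a.title, b.name AS author
FROM books a
INNER JOIN authors b ON a.author_id = b.id

Result:
title          | author
---------------+-------
Winter Gardens | Wright
Stone Bridges  | Baker 
The Glass Key  | Davis 


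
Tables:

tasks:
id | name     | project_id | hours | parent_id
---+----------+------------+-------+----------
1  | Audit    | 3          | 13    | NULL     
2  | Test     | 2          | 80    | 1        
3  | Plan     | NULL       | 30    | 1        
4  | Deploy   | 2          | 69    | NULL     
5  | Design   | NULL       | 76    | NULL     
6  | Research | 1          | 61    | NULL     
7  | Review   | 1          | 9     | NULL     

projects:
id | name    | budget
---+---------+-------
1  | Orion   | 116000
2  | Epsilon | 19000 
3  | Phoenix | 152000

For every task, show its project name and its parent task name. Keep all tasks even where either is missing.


Two LEFT JOINs from the same base table tasks: one to projects via project_id, one to tasks itself via parent_id. Both are LEFT so every task is preserved.
Match against projects:
  - task 1 (Audit): project_id=3 -> matches Phoenix
  - task 2 (Test): project_id=2 -> matches Epsilon
  - task 3 (Plan): project_id=NULL, no match -> kept with NULL
  - task 4 (Deploy): project_id=2 -> matches Epsilon
  - task 5 (Design): project_id=NULL, no match -> kept with NULL
  - task 6 (Research): project_id=1 -> matches Orion
  - task 7 (Review): project_id=1 -> matches Orion
Match against tasks (self):
  - task 1 (Audit): parent_id=NULL -> NULL
  - task 2 (Test): parent_id=1 -> Audit
  - task 3 (Plan): parent_id=1 -> Audit
  - task 4 (Deploy): parent_id=NULL -> NULL
  - task 5 (Design): parent_id=NULL -> NULL
  - task 6 (Research): parent_id=NULL -> NULL
  - task 7 (Review): parent_id=NULL -> NULL

SQL:
SELECT a.name, b.name AS project, c.name AS parent
FROM tasks a
LEFT JOIN projects b ON a.project_id = b.id
LEFT JOIN tasks c ON a.parent_id = c.id

Result:
name     | project | parent
---------+---------+-------
Audit    | Phoenix | NULL  
Test     | Epsilon | Audit 
Plan     | NULL    | Audit 
Deploy   | Epsilon | NULL  
Design   | NULL    | NULL  
Research | Orion   | NULL  
Review   | Orion   | NULL  


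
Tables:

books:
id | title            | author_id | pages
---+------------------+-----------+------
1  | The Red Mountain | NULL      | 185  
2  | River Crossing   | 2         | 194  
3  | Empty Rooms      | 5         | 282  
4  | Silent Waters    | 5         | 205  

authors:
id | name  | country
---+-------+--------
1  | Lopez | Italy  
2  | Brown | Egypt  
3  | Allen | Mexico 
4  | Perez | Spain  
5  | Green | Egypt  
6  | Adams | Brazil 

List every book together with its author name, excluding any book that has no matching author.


INNER JOIN keeps only books rows whose author_id matches an id in authors. Walk through each book:
  - book 1 (The Red Mountain): author_id=NULL, no match -> dropped
  - book 2 (River Crossing): author_id=2 -> matches Brown
  - book 3 (Empty Rooms): author_id=5 -> matches Green
  - book 4 (Silent Waters): author_id=5 -> matches Green
So 1 of 4 rows is dropped.

SQL:
SELECT a.title, b.name AS author
FROM books a
INNER JOIN authors b ON a.author_id = b.id

Result:
title          | author
---------------+-------
River Crossing | Brown 
Empty Rooms    | Green 
Silent Waters  | Green 


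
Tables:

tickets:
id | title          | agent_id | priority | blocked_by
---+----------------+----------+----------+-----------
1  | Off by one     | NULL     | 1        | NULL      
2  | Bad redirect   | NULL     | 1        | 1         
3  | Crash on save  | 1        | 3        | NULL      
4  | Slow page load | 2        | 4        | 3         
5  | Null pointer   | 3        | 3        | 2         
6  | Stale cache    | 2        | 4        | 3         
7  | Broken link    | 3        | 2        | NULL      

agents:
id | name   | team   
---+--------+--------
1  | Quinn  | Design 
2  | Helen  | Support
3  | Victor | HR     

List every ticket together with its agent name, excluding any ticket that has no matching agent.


INNER JOIN keeps only tickets rows whose agent_id matches an id in agents. Walk through each ticket:
  - ticket 1 (Off by one): agent_id=NULL, no match -> dropped
  - ticket 2 (Bad redirect): agent_id=NULL, no match -> dropped
  - ticket 3 (Crash on save): agent_id=1 -> matches Quinn
  - ticket 4 (Slow page load): agent_id=2 -> matches Helen
  - ticket 5 (Null pointer): agent_id=3 -> matches Victor
  - ticket 6 (Stale cache): agent_id=2 -> matches Helen
  - ticket 7 (Broken link): agent_id=3 -> matches Victor
So 2 of 7 rows are dropped.

SQL:
SELECT a.title, b.name AS agent
FROM tickets a
INNER JOIN agents b ON a.agent_id = b.id

Result:
title          | agent 
---------------+-------
Crash on save  | Quinn 
Slow page load | Helen 
Null pointer   | Victor
Stale cache    | Helen 
Broken link    | Victor


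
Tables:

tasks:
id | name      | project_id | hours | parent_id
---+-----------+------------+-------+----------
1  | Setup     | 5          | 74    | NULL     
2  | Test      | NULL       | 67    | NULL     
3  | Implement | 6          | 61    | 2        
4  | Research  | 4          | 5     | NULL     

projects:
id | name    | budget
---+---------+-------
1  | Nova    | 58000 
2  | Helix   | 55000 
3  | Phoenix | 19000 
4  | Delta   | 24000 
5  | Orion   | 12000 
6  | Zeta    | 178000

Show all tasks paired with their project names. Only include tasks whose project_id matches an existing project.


INNER JOIN keeps only tasks rows whose project_id matches an id in projects. Walk through each task:
  - task 1 (Setup): project_id=5 -> matches Orion
  - task 2 (Test): project_id=NULL, no match -> dropped
  - task 3 (Implement): project_id=6 -> matches Zeta
  - task 4 (Research): project_id=4 -> matches Delta
So 1 of 4 rows is dropped.

SQL:
SELECT a.name, b.name AS project
FROM tasks a
INNER JOIN projects b ON a.project_id = b.id

Result:
name      | project
----------+--------
Setup     | Orion  
Implement | Zeta   
Research  | Delta  


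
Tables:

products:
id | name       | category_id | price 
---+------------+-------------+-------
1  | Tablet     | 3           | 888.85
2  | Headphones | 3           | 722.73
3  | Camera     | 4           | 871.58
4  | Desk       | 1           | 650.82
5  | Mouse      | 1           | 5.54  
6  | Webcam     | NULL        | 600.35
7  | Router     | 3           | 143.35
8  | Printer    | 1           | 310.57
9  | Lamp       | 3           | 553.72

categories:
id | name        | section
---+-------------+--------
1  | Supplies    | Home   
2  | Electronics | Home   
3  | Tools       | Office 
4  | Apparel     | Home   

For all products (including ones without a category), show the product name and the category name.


LEFT JOIN keeps every row from products (the left table); where category_id has no match in categories, the category columns become NULL. Walk through each product:
  - product 1 (Tablet): category_id=3 -> matches Tools
  - product 2 (Headphones): category_id=3 -> matches Tools
  - product 3 (Camera): category_id=4 -> matches Apparel
  - product 4 (Desk): category_id=1 -> matches Supplies
  - product 5 (Mouse): category_id=1 -> matches Supplies
  - product 6 (Webcam): category_id=NULL, no match -> kept with NULL
  - product 7 (Router): category_id=3 -> matches Tools
  - product 8 (Printer): category_id=1 -> matches Supplies
  - product 9 (Lamp): category_id=3 -> matches Tools
All 9 rows appear; 1 has NULL category.

SQL:
SELECT a.name, b.name AS category
FROM products a
LEFT JOIN categories b ON a.category_id = b.id

Result:
name       | category
-----------+---------
Tablet     | Tools   
Headphones | Tools   
Camera     | Apparel 
Desk       | Supplies
Mouse      | Supplies
Webcam     | NULL    
Router     | Tools   
Printer    | Supplies
Lamp       | Tools   


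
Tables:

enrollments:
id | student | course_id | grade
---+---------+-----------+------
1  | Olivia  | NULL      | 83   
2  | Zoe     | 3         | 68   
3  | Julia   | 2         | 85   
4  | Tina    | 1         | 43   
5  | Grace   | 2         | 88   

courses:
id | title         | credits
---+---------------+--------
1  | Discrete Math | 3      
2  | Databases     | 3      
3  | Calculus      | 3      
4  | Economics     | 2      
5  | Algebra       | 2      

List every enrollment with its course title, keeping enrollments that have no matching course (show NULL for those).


LEFT JOIN keeps every row from enrollments (the left table); where course_id has no match in courses, the course columns become NULL. Walk through each enrollment:
  - enrollment 1 (Olivia): course_id=NULL, no match -> kept with NULL
  - enrollment 2 (Zoe): course_id=3 -> matches Calculus
  - enrollment 3 (Julia): course_id=2 -> matches Databases
  - enrollment 4 (Tina): course_id=1 -> matches Discrete Math
  - enrollment 5 (Grace): course_id=2 -> matches Databases
All 5 rows appear; 1 has NULL course.

SQL:
SELECT a.student, b.title AS course
FROM enrollments a
LEFT JOIN courses b ON a.course_id = b.id

Result:
student | course       
--------+--------------
Olivia  | NULL         
Zoe     | Calculus     
Julia   | Databases    
Tina    | Discrete Math
Grace   | Databases    


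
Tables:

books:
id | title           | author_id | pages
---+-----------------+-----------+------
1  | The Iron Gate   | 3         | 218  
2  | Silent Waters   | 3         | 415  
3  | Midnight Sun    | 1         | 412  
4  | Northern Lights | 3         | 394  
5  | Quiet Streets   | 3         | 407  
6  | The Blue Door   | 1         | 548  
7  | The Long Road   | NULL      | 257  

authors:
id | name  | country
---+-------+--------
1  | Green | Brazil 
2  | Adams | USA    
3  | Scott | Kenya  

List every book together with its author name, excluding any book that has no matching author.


INNER JOIN keeps only books rows whose author_id matches an id in authors. Walk through each book:
  - book 1 (The Iron Gate): author_id=3 -> matches Scott
  - book 2 (Silent Waters): author_id=3 -> matches Scott
  - book 3 (Midnight Sun): author_id=1 -> matches Green
  - book 4 (Northern Lights): author_id=3 -> matches Scott
  - book 5 (Quiet Streets): author_id=3 -> matches Scott
  - book 6 (The Blue Door): author_id=1 -> matches Green
  - book 7 (The Long Road): author_id=NULL, no match -> dropped
So 1 of 7 rows is dropped.

SQL:
SELECT a.title, b.name AS author
FROM books a
INNER JOIN authors b ON a.author_id = b.id

Result:
title           | author
----------------+-------
The Iron Gate   | Scott 
Silent Waters   | Scott 
Midnight Sun    | Green 
Northern Lights | Scott 
Quiet Streets   | Scott 
The Blue Door   | Green 


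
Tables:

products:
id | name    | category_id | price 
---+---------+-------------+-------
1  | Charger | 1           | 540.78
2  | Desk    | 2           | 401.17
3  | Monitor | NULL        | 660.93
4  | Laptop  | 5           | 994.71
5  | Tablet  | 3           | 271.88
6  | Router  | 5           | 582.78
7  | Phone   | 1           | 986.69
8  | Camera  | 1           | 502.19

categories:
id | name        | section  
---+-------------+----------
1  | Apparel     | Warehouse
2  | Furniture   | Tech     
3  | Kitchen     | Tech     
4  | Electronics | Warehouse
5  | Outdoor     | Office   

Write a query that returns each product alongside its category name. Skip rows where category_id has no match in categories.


INNER JOIN keeps only products rows whose category_id matches an id in categories. Walk through each product:
  - product 1 (Charger): category_id=1 -> matches Apparel
  - product 2 (Desk): category_id=2 -> matches Furniture
  - product 3 (Monitor): category_id=NULL, no match -> dropped
  - product 4 (Laptop): category_id=5 -> matches Outdoor
  - product 5 (Tablet): category_id=3 -> matches Kitchen
  - product 6 (Router): category_id=5 -> matches Outdoor
  - product 7 (Phone): category_id=1 -> matches Apparel
  - product 8 (Camera): category_id=1 -> matches Apparel
So 1 of 8 rows is dropped.

SQL:
SELECT a.name, b.name AS category
FROM products a
INNER JOIN categories b ON a.category_id = b.id

Result:
name    | category 
--------+----------
Charger | Apparel  
Desk    | Furniture
Laptop  | Outdoor  
Tablet  | Kitchen  
Router  | Outdoor  
Phone   | Apparel  
Camera  | Apparel  


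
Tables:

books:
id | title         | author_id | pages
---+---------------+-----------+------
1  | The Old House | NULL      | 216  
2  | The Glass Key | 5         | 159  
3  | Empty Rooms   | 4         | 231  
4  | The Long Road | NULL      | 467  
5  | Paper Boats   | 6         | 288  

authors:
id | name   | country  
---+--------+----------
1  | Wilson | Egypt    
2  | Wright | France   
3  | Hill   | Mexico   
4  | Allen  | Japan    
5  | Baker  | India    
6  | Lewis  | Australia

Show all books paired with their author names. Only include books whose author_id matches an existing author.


INNER JOIN keeps only books rows whose author_id matches an id in authors. Walk through each book:
  - book 1 (The Old House): author_id=NULL, no match -> dropped
  - book 2 (The Glass Key): author_id=5 -> matches Baker
  - book 3 (Empty Rooms): author_id=4 -> matches Allen
  - book 4 (The Long Road): author_id=NULL, no match -> dropped
  - book 5 (Paper Boats): author_id=6 -> matches Lewis
So 2 of 5 rows are dropped.

SQL:
SELECT a.title, b.name AS author
FROM books a
INNER JOIN authors b ON a.author_id = b.id

Result:
title         | author
--------------+-------
The Glass Key | Baker 
Empty Rooms   | Allen 
Paper Boats   | Lewis 


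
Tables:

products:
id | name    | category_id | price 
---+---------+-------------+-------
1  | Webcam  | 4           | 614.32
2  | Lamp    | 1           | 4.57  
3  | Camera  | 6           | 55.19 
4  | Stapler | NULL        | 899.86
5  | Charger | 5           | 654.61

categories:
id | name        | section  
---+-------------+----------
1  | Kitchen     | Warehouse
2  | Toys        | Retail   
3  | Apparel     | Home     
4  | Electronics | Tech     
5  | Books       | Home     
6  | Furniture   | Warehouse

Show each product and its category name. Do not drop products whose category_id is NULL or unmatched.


LEFT JOIN keeps every row from products (the left table); where category_id has no match in categories, the category columns become NULL. Walk through each product:
  - product 1 (Webcam): category_id=4 -> matches Electronics
  - product 2 (Lamp): category_id=1 -> matches Kitchen
  - product 3 (Camera): category_id=6 -> matches Furniture
  - product 4 (Stapler): category_id=NULL, no match -> kept with NULL
  - product 5 (Charger): category_id=5 -> matches Books
All 5 rows appear; 1 has NULL category.

SQL:
SELECT a.name, b.name AS category
FROM products a
LEFT JOIN categories b ON a.category_id = b.id

Result:
name    | category   
--------+------------
Webcam  | Electronics
Lamp    | Kitchen    
Camera  | Furniture  
Stapler | NULL       
Charger | Books      


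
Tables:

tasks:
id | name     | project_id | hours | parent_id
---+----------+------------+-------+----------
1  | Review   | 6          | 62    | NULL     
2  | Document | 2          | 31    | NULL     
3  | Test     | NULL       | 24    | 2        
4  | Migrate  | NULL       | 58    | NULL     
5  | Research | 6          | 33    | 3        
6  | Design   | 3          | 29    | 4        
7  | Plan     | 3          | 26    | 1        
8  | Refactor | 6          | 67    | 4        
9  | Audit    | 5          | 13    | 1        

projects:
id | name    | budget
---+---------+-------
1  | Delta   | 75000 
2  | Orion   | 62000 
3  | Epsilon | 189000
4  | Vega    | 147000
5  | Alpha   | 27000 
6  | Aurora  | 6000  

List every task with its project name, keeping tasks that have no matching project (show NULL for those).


LEFT JOIN keeps every row from tasks (the left table); where project_id has no match in projects, the project columns become NULL. Walk through each task:
  - task 1 (Review): project_id=6 -> matches Aurora
  - task 2 (Document): project_id=2 -> matches Orion
  - task 3 (Test): project_id=NULL, no match -> kept with NULL
  - task 4 (Migrate): project_id=NULL, no match -> kept with NULL
  - task 5 (Research): project_id=6 -> matches Aurora
  - task 6 (Design): project_id=3 -> matches Epsilon
  - task 7 (Plan): project_id=3 -> matches Epsilon
  - task 8 (Refactor): project_id=6 -> matches Aurora
  - task 9 (Audit): project_id=5 -> matches Alpha
All 9 rows appear; 2 have NULL project.

SQL:
SELECT a.name, b.name AS project
FROM tasks a
LEFT JOIN projects b ON a.project_id = b.id

Result:
name     | project
---------+--------
Review   | Aurora 
Document | Orion  
Test     | NULL   
Migrate  | NULL   
Research | Aurora 
Design   | Epsilon
Plan     | Epsilon
Refactor | Aurora 
Audit    | Alpha  


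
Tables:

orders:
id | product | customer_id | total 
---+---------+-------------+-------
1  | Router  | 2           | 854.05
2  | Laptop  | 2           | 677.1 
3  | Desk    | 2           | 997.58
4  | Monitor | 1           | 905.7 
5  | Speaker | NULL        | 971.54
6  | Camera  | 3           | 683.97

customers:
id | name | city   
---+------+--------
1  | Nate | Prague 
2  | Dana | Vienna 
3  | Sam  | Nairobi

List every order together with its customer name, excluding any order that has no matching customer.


INNER JOIN keeps only orders rows whose customer_id matches an id in customers. Walk through each order:
  - order 1 (Router): customer_id=2 -> matches Dana
  - order 2 (Laptop): customer_id=2 -> matches Dana
  - order 3 (Desk): customer_id=2 -> matches Dana
  - order 4 (Monitor): customer_id=1 -> matches Nate
  - order 5 (Speaker): customer_id=NULL, no match -> dropped
  - order 6 (Camera): customer_id=3 -> matches Sam
So 1 of 6 rows is dropped.

SQL:
SELECT a.product, b.name AS customer
FROM orders a
INNER JOIN customers b ON a.customer_id = b.id

Result:
product | customer
--------+---------
Router  | Dana    
Laptop  | Dana    
Desk    | Dana    
Monitor | Nate    
Camera  | Sam     


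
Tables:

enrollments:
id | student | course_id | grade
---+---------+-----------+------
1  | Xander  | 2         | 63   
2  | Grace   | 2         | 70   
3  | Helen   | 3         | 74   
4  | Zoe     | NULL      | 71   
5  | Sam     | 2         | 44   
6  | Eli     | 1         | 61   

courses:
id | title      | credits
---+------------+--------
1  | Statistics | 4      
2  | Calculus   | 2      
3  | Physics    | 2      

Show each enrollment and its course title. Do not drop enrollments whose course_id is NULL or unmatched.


LEFT JOIN keeps every row from enrollments (the left table); where course_id has no match in courses, the course columns become NULL. Walk through each enrollment:
  - enrollment 1 (Xander): course_id=2 -> matches Calculus
  - enrollment 2 (Grace): course_id=2 -> matches Calculus
  - enrollment 3 (Helen): course_id=3 -> matches Physics
  - enrollment 4 (Zoe): course_id=NULL, no match -> kept with NULL
  - enrollment 5 (Sam): course_id=2 -> matches Calculus
  - enrollment 6 (Eli): course_id=1 -> matches Statistics
All 6 rows appear; 1 has NULL course.

SQL:
SELECT a.student, b.title AS course
FROM enrollments a
LEFT JOIN courses b ON a.course_id = b.id

Result:
student | course    
--------+-----------
Xander  | Calculus  
Grace   | Calculus  
Helen   | Physics   
Zoe     | NULL      
Sam     | Calculus  
Eli     | Statistics


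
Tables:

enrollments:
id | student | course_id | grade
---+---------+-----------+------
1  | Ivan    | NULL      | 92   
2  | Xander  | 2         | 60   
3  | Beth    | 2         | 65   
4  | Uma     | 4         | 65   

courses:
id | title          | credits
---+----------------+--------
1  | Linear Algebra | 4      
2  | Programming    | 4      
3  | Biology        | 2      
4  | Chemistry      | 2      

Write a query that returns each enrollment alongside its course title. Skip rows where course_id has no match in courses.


INNER JOIN keeps only enrollments rows whose course_id matches an id in courses. Walk through each enrollment:
  - enrollment 1 (Ivan): course_id=NULL, no match -> dropped
  - enrollment 2 (Xander): course_id=2 -> matches Programming
  - enrollment 3 (Beth): course_id=2 -> matches Programming
  - enrollment 4 (Uma): course_id=4 -> matches Chemistry
So 1 of 4 rows is dropped.

SQL:
SELECT a.student, b.title AS course
FROM enrollments a
INNER JOIN courses b ON a.course_id = b.id

Result:
student | course     
--------+------------
Xander  | Programming
Beth    | Programming
Uma     | Chemistry  


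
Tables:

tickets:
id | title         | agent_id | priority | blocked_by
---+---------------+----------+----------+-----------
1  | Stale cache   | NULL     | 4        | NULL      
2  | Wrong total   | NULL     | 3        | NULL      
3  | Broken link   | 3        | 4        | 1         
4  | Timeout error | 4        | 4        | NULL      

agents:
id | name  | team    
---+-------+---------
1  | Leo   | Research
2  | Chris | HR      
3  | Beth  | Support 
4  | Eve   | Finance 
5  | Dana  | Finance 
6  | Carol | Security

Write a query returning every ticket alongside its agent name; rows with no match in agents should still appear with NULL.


LEFT JOIN keeps every row from tickets (the left table); where agent_id has no match in agents, the agent columns become NULL. Walk through each ticket:
  - ticket 1 (Stale cache): agent_id=NULL, no match -> kept with NULL
  - ticket 2 (Wrong total): agent_id=NULL, no match -> kept with NULL
  - ticket 3 (Broken link): agent_id=3 -> matches Beth
  - ticket 4 (Timeout error): agent_id=4 -> matches Eve
All 4 rows appear; 2 have NULL agent.

SQL:
SELECT a.title, b.name AS agent
FROM tickets a
LEFT JOIN agents b ON a.agent_id = b.id

Result:
title         | agent
--------------+------
Stale cache   | NULL 
Wrong total   | NULL 
Broken link   | Beth 
Timeout error | Eve  


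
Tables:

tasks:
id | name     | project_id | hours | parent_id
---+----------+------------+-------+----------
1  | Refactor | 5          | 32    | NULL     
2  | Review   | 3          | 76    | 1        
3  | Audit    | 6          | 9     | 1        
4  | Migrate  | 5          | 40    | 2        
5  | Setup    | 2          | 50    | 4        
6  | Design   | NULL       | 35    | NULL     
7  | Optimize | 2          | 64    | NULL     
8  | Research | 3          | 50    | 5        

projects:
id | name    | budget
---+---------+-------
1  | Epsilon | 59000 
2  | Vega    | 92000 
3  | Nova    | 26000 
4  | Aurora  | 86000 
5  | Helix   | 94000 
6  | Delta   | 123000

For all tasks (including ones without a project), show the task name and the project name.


LEFT JOIN keeps every row from tasks (the left table); where project_id has no match in projects, the project columns become NULL. Walk through each task:
  - task 1 (Refactor): project_id=5 -> matches Helix
  - task 2 (Review): project_id=3 -> matches Nova
  - task 3 (Audit): project_id=6 -> matches Delta
  - task 4 (Migrate): project_id=5 -> matches Helix
  - task 5 (Setup): project_id=2 -> matches Vega
  - task 6 (Design): project_id=NULL, no match -> kept with NULL
  - task 7 (Optimize): project_id=2 -> matches Vega
  - task 8 (Research): project_id=3 -> matches Nova
All 8 rows appear; 1 has NULL project.

SQL:
SELECT a.name, b.name AS project
FROM tasks a
LEFT JOIN projects b ON a.project_id = b.id

Result:
name     | project
---------+--------
Refactor | Helix  
Review   | Nova   
Audit    | Delta  
Migrate  | Helix  
Setup    | Vega   
Design   | NULL   
Optimize | Vega   
Research | Nova   


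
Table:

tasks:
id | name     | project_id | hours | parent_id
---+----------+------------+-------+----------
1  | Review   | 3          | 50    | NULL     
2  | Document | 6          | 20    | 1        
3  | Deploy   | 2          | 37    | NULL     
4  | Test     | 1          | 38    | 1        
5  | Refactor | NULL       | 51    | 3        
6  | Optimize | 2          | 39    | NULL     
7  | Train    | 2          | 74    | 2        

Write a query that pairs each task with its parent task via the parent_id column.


This is a self-join: tasks is joined to a second copy of itself, matching each row's parent_id to another row's id. Use LEFT JOIN so rows with parent_id=NULL are kept.
  - task 1 (Review): parent_id=NULL -> NULL
  - task 2 (Document): parent_id=1 -> Review
  - task 3 (Deploy): parent_id=NULL -> NULL
  - task 4 (Test): parent_id=1 -> Review
  - task 5 (Refactor): parent_id=3 -> Deploy
  - task 6 (Optimize): parent_id=NULL -> NULL
  - task 7 (Train): parent_id=2 -> Document

SQL:
SELECT a.name AS item, b.name AS parent
FROM tasks a
LEFT JOIN tasks b ON a.parent_id = b.id

Result:
item     | parent  
---------+---------
Review   | NULL    
Document | Review  
Deploy   | NULL    
Test     | Review  
Refactor | Deploy  
Optimize | NULL    
Train    | Document


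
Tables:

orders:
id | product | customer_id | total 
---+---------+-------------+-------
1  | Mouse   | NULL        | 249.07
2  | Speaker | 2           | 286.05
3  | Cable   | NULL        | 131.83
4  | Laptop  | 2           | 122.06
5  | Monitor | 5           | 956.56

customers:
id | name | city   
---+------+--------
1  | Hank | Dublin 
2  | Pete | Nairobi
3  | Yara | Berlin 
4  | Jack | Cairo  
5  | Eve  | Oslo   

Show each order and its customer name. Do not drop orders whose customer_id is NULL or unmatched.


LEFT JOIN keeps every row from orders (the left table); where customer_id has no match in customers, the customer columns become NULL. Walk through each order:
  - order 1 (Mouse): customer_id=NULL, no match -> kept with NULL
  - order 2 (Speaker): customer_id=2 -> matches Pete
  - order 3 (Cable): customer_id=NULL, no match -> kept with NULL
  - order 4 (Laptop): customer_id=2 -> matches Pete
  - order 5 (Monitor): customer_id=5 -> matches Eve
All 5 rows appear; 2 have NULL customer.

SQL:
SELECT a.product, b.name AS customer
FROM orders a
LEFT JOIN customers b ON a.customer_id = b.id

Result:
product | customer
--------+---------
Mouse   | NULL    
Speaker | Pete    
Cable   | NULL    
Laptop  | Pete    
Monitor | Eve     


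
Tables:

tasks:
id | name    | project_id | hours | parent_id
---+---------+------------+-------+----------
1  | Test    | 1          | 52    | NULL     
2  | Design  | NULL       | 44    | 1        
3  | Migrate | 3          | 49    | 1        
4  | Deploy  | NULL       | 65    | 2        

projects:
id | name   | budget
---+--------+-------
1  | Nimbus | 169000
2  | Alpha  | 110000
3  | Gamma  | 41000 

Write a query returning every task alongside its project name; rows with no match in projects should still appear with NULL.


LEFT JOIN keeps every row from tasks (the left table); where project_id has no match in projects, the project columns become NULL. Walk through each task:
  - task 1 (Test): project_id=1 -> matches Nimbus
  - task 2 (Design): project_id=NULL, no match -> kept with NULL
  - task 3 (Migrate): project_id=3 -> matches Gamma
  - task 4 (Deploy): project_id=NULL, no match -> kept with NULL
All 4 rows appear; 2 have NULL project.

SQL:
SELECT a.name, b.name AS project
FROM tasks a
LEFT JOIN projects b ON a.project_id = b.id

Result:
name    | project
--------+--------
Test    | Nimbus 
Design  | NULL   
Migrate | Gamma  
Deploy  | NULL   


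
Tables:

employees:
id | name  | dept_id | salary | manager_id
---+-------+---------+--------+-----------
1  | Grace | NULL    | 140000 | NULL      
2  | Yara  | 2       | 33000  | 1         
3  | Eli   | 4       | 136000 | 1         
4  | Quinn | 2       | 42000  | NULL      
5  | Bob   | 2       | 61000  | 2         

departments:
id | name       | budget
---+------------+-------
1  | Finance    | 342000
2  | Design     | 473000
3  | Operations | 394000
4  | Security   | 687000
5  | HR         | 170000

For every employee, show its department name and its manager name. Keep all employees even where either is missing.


Two LEFT JOINs from the same base table employees: one to departments via dept_id, one to employees itself via manager_id. Both are LEFT so every employee is preserved.
Match against departments:
  - employee 1 (Grace): dept_id=NULL, no match -> kept with NULL
  - employee 2 (Yara): dept_id=2 -> matches Design
  - employee 3 (Eli): dept_id=4 -> matches Security
  - employee 4 (Quinn): dept_id=2 -> matches Design
  - employee 5 (Bob): dept_id=2 -> matches Design
Match against employees (self):
  - employee 1 (Grace): manager_id=NULL -> NULL
  - employee 2 (Yara): manager_id=1 -> Grace
  - employee 3 (Eli): manager_id=1 -> Grace
  - employee 4 (Quinn): manager_id=NULL -> NULL
  - employee 5 (Bob): manager_id=2 -> Yara

SQL:
SELECT a.name, b.name AS department, c.name AS manager
FROM employees a
LEFT JOIN departments b ON a.dept_id = b.id
LEFT JOIN employees c ON a.manager_id = c.id

Result:
name  | department | manager
------+------------+--------
Grace | NULL       | NULL   
Yara  | Design     | Grace  
Eli   | Security   | Grace  
Quinn | Design     | NULL   
Bob   | Design     | Yara   


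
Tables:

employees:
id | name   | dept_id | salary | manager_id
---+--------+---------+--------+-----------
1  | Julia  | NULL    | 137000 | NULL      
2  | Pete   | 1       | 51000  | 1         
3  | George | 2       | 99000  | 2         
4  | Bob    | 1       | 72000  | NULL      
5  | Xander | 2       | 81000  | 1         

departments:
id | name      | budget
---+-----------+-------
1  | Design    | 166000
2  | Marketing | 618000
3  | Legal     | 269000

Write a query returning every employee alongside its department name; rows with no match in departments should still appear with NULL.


LEFT JOIN keeps every row from employees (the left table); where dept_id has no match in departments, the department columns become NULL. Walk through each employee:
  - employee 1 (Julia): dept_id=NULL, no match -> kept with NULL
  - employee 2 (Pete): dept_id=1 -> matches Design
  - employee 3 (George): dept_id=2 -> matches Marketing
  - employee 4 (Bob): dept_id=1 -> matches Design
  - employee 5 (Xander): dept_id=2 -> matches Marketing
All 5 rows appear; 1 has NULL department.

SQL:
SELECT a.name, b.name AS department
FROM employees a
LEFT JOIN departments b ON a.dept_id = b.id

Result:
name   | department
-------+-----------
Julia  | NULL      
Pete   | Design    
George | Marketing 
Bob    | Design    
Xander | Marketing 


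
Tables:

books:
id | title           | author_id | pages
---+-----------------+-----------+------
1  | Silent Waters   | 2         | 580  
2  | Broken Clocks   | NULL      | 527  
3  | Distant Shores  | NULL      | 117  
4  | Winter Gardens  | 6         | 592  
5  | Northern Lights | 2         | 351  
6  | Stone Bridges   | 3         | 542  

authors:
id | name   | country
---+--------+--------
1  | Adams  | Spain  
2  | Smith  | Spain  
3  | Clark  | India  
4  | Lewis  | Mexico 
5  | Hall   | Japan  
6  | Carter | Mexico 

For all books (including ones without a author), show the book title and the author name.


LEFT JOIN keeps every row from books (the left table); where author_id has no match in authors, the author columns become NULL. Walk through each book:
  - book 1 (Silent Waters): author_id=2 -> matches Smith
  - book 2 (Broken Clocks): author_id=NULL, no match -> kept with NULL
  - book 3 (Distant Shores): author_id=NULL, no match -> kept with NULL
  - book 4 (Winter Gardens): author_id=6 -> matches Carter
  - book 5 (Northern Lights): author_id=2 -> matches Smith
  - book 6 (Stone Bridges): author_id=3 -> matches Clark
All 6 rows appear; 2 have NULL author.

SQL:
SELECT a.title, b.name AS author
FROM books a
LEFT JOIN authors b ON a.author_id = b.id

Result:
title           | author
----------------+-------
Silent Waters   | Smith 
Broken Clocks   | NULL  
Distant Shores  | NULL  
Winter Gardens  | Carter
Northern Lights | Smith 
Stone Bridges   | Clark 


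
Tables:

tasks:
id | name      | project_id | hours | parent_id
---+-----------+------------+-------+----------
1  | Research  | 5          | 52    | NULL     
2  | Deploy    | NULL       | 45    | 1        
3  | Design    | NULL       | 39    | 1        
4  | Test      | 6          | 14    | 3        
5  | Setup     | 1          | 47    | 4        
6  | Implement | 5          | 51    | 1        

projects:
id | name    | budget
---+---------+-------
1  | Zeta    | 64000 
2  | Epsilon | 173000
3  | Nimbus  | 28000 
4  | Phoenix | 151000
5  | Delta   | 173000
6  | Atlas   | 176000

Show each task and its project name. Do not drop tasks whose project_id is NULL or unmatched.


LEFT JOIN keeps every row from tasks (the left table); where project_id has no match in projects, the project columns become NULL. Walk through each task:
  - task 1 (Research): project_id=5 -> matches Delta
  - task 2 (Deploy): project_id=NULL, no match -> kept with NULL
  - task 3 (Design): project_id=NULL, no match -> kept with NULL
  - task 4 (Test): project_id=6 -> matches Atlas
  - task 5 (Setup): project_id=1 -> matches Zeta
  - task 6 (Implement): project_id=5 -> matches Delta
All 6 rows appear; 2 have NULL project.

SQL:
SELECT a.name, b.name AS project
FROM tasks a
LEFT JOIN projects b ON a.project_id = b.id

Result:
name      | project
----------+--------
Research  | Delta  
Deploy    | NULL   
Design    | NULL   
Test      | Atlas  
Setup     | Zeta   
Implement | Delta  


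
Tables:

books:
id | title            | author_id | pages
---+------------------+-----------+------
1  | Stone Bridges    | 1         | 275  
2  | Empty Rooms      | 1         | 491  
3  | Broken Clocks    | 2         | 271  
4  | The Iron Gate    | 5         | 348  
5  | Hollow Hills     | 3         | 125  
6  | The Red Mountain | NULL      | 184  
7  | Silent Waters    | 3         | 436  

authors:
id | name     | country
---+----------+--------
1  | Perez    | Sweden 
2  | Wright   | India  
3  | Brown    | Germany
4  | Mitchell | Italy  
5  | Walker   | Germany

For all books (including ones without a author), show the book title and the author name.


LEFT JOIN keeps every row from books (the left table); where author_id has no match in authors, the author columns become NULL. Walk through each book:
  - book 1 (Stone Bridges): author_id=1 -> matches Perez
  - book 2 (Empty Rooms): author_id=1 -> matches Perez
  - book 3 (Broken Clocks): author_id=2 -> matches Wright
  - book 4 (The Iron Gate): author_id=5 -> matches Walker
  - book 5 (Hollow Hills): author_id=3 -> matches Brown
  - book 6 (The Red Mountain): author_id=NULL, no match -> kept with NULL
  - book 7 (Silent Waters): author_id=3 -> matches Brown
All 7 rows appear; 1 has NULL author.

SQL:
SELECT a.title, b.name AS author
FROM books a
LEFT JOIN authors b ON a.author_id = b.id

Result:
title            | author
-----------------+-------
Stone Bridges    | Perez 
Empty Rooms      | Perez 
Broken Clocks    | Wright
The Iron Gate    | Walker
Hollow Hills     | Brown 
The Red Mountain | NULL  
Silent Waters    | Brown 


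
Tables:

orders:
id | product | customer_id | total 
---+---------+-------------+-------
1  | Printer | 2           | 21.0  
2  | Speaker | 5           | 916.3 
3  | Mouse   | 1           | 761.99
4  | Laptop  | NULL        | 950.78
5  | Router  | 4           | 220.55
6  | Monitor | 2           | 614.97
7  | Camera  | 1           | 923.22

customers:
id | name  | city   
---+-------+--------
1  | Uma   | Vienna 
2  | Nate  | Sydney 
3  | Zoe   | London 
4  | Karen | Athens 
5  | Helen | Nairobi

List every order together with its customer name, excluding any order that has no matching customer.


INNER JOIN keeps only orders rows whose customer_id matches an id in customers. Walk through each order:
  - order 1 (Printer): customer_id=2 -> matches Nate
  - order 2 (Speaker): customer_id=5 -> matches Helen
  - order 3 (Mouse): customer_id=1 -> matches Uma
  - order 4 (Laptop): customer_id=NULL, no match -> dropped
  - order 5 (Router): customer_id=4 -> matches Karen
  - order 6 (Monitor): customer_id=2 -> matches Nate
  - order 7 (Camera): customer_id=1 -> matches Uma
So 1 of 7 rows is dropped.

SQL:
SELECT a.product, b.name AS customer
FROM orders a
INNER JOIN customers b ON a.customer_id = b.id

Result:
product | customer
--------+---------
Printer | Nate    
Speaker | Helen   
Mouse   | Uma     
Router  | Karen   
Monitor | Nate    
Camera  | Uma     


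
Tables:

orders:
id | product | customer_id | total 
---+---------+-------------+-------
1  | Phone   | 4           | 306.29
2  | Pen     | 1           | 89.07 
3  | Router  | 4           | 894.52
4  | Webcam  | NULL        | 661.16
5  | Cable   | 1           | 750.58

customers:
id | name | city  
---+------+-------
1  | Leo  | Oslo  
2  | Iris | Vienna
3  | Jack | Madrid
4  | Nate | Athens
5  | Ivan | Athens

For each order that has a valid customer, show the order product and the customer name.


INNER JOIN keeps only orders rows whose customer_id matches an id in customers. Walk through each order:
  - order 1 (Phone): customer_id=4 -> matches Nate
  - order 2 (Pen): customer_id=1 -> matches Leo
  - order 3 (Router): customer_id=4 -> matches Nate
  - order 4 (Webcam): customer_id=NULL, no match -> dropped
  - order 5 (Cable): customer_id=1 -> matches Leo
So 1 of 5 rows is dropped.

SQL:
SELECT a.product, b.name AS customer
FROM orders a
INNER JOIN customers b ON a.customer_id = b.id

Result:
product | customer
--------+---------
Phone   | Nate    
Pen     | Leo     
Router  | Nate    
Cable   | Leo     


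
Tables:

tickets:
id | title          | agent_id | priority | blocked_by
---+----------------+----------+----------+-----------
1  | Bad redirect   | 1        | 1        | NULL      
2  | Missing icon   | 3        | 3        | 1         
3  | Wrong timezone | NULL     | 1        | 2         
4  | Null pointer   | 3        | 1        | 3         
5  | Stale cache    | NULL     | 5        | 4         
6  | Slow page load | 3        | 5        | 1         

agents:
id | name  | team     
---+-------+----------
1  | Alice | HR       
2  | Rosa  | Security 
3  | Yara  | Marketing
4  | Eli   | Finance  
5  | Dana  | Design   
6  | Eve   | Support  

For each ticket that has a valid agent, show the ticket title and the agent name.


INNER JOIN keeps only tickets rows whose agent_id matches an id in agents. Walk through each ticket:
  - ticket 1 (Bad redirect): agent_id=1 -> matches Alice
  - ticket 2 (Missing icon): agent_id=3 -> matches Yara
  - ticket 3 (Wrong timezone): agent_id=NULL, no match -> dropped
  - ticket 4 (Null pointer): agent_id=3 -> matches Yara
  - ticket 5 (Stale cache): agent_id=NULL, no match -> dropped
  - ticket 6 (Slow page load): agent_id=3 -> matches Yara
So 2 of 6 rows are dropped.

SQL:
SELECT a.title, b.name AS agent
FROM tickets a
INNER JOIN agents b ON a.agent_id = b.id

Result:
title          | agent
---------------+------
Bad redirect   | Alice
Missing icon   | Yara 
Null pointer   | Yara 
Slow page load | Yara 


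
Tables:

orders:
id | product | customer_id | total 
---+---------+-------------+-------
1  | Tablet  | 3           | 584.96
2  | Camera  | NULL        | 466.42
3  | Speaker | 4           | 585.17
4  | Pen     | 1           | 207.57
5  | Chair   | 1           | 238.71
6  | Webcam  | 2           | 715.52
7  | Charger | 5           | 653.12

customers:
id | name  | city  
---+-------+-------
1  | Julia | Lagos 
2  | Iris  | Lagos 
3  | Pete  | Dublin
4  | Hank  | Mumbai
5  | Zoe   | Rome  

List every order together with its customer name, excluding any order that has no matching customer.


INNER JOIN keeps only orders rows whose customer_id matches an id in customers. Walk through each order:
  - order 1 (Tablet): customer_id=3 -> matches Pete
  - order 2 (Camera): customer_id=NULL, no match -> dropped
  - order 3 (Speaker): customer_id=4 -> matches Hank
  - order 4 (Pen): customer_id=1 -> matches Julia
  - order 5 (Chair): customer_id=1 -> matches Julia
  - order 6 (Webcam): customer_id=2 -> matches Iris
  - order 7 (Charger): customer_id=5 -> matches Zoe
So 1 of 7 rows is dropped.

SQL:
SELECT a.product, b.name AS customer
FROM orders a
INNER JOIN customers b ON a.customer_id = b.id

Result:
product | customer
--------+---------
Tablet  | Pete    
Speaker | Hank    
Pen     | Julia   
Chair   | Julia   
Webcam  | Iris    
Charger | Zoe     
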